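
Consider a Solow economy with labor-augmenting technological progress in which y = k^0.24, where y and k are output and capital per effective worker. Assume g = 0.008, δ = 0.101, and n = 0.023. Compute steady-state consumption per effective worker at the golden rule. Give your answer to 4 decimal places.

c_gold ≈ 0.9179

The effective depreciation rate is n + g + δ = 0.023 + 0.008 + 0.101 = 0.132.
Maximizing c = f(k) − (n+g+δ)·k gives f'(k) = n+g+δ, i.e. 0.24·k^(0.24−1) = 0.132, so k_gold = (0.24/0.132)^(1/0.76) ≈ 2.1960.
y_gold = 2.1960^0.24 ≈ 1.2078.
c_gold = y_gold − (n+g+δ)·k_gold = 1.2078 − 0.132·2.1960 ≈ 0.9179.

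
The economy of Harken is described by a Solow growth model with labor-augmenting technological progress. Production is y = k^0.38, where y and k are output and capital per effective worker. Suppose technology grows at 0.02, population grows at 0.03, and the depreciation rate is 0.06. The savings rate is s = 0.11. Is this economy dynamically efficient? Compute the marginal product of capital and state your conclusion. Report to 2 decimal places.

Capital per effective worker breaks even when investment replaces (n + g + δ)·k; here n + g + δ = 0.11.
Steady-state k*: s·k^0.38 = 0.11·k gives k* = (0.11/0.11)^(1/0.62) ≈ 1.0000.
MPK = 0.38·1.0000^(-0.62) ≈ 0.3800.
MPK > n+g+δ = 0.11, so the economy is dynamically efficient (under-saving).

dynamically efficient; MPK ≈ 0.38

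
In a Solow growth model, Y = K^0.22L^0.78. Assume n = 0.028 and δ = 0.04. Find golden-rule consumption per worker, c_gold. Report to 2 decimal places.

Capital per worker breaks even when investment replaces (n + δ)·k; here n + δ = 0.068.
Maximizing c = f(k) − (n+δ)·k gives f'(k) = n+δ, i.e. 0.22·k^(0.22−1) = 0.068, so k_gold = (0.22/0.068)^(1/0.78) ≈ 4.5054.
y_gold = 4.5054^0.22 ≈ 1.3926.
c_gold = y_gold − (n+δ)·k_gold = 1.3926 − 0.068·4.5054 ≈ 1.0862.

c_gold ≈ 1.09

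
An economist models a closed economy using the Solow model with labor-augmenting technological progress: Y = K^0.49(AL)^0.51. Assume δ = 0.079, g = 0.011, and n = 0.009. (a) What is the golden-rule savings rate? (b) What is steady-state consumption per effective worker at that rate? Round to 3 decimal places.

(a) s_gold = 0.490; (b) c_gold ≈ 2.371

Break-even investment rate: n + g + δ = 0.009 + 0.011 + 0.079 = 0.099.
For Cobb-Douglas, s_gold equals capital's share: s_gold = 0.49.
Maximizing c = f(k) − (n+g+δ)·k gives f'(k) = n+g+δ, i.e. 0.49·k^(0.49−1) = 0.099, so k_gold = (0.49/0.099)^(1/0.51) ≈ 23.0083.
y_gold = 23.0083^0.49 ≈ 4.6486; c_gold = (1−0.49)·y_gold ≈ 2.3708.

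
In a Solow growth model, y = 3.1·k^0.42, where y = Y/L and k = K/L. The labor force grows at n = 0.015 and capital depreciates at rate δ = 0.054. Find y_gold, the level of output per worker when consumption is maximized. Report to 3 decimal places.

The effective depreciation rate is n + δ = 0.015 + 0.054 = 0.069.
Setting f'(k) = n+δ gives 0.42·3.1·k^(0.42−1) = 0.069, hence k_gold = (0.42·3.1/0.069)^(1/0.58) ≈ 158.3396.
Output: y_gold = 3.1·k_gold^0.42 = 3.1·158.3396^0.42 ≈ 26.0129.

y_gold ≈ 26.013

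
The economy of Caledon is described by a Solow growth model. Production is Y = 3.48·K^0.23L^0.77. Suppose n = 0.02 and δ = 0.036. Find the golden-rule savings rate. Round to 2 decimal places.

n + δ = 0.02 + 0.036 = 0.056.
At the golden rule MPK = n+δ, and in any Cobb-Douglas steady state s = (n+δ)·k/y = MPK·k/y = capital's share 0.23.

s_gold = 0.23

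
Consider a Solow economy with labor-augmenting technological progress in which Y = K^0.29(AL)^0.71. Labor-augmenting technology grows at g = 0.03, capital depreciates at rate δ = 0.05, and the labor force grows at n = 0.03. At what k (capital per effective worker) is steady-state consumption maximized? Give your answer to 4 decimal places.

k_gold ≈ 3.9171

Break-even investment rate: n + g + δ = 0.03 + 0.03 + 0.05 = 0.11.
At the golden rule the marginal product of capital equals n+g+δ: 0.29·k^(0.29−1) = 0.11. Solving, k_gold = (0.29/0.11)^(1/0.71) ≈ 3.9171.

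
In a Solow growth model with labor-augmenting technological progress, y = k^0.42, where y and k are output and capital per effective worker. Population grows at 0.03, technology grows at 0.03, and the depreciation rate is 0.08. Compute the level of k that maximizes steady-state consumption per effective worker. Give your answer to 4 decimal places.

k_gold ≈ 6.6470

Capital per effective worker breaks even when investment replaces (n + g + δ)·k; here n + g + δ = 0.14.
Golden rule sets MPK = n+g+δ: 0.42·k^(0.42−1) = 0.14, so k_gold = (0.42/0.14)^(1/0.58) ≈ 6.6470.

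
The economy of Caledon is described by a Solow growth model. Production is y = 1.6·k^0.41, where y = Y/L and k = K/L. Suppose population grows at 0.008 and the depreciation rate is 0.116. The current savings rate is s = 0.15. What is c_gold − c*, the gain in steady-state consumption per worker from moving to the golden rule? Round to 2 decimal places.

Δc ≈ 0.85

Capital per worker breaks even when investment replaces (n + δ)·k; here n + δ = 0.124.
Current steady state (s = 0.15): k* = (0.15·1.6/0.124)^(1/0.59) ≈ 3.0626, y* = 1.6·3.0626^0.41 ≈ 2.5317, c* = (1−0.15)·2.5317 ≈ 2.1520.
Golden rule sets MPK = n+δ: 0.41·1.6·k^(0.41−1) = 0.124, so k_gold = (0.41·1.6/0.124)^(1/0.59) ≈ 16.8361.
y_gold = 1.6·16.8361^0.41 ≈ 5.0919, c_gold = y_gold − 0.124·k_gold ≈ 3.0042.
Gain: Δc = 3.0042 − 2.1520 ≈ 0.8523.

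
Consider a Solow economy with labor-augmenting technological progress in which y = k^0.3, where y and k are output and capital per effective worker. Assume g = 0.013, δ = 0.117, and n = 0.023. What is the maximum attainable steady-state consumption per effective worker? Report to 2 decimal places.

Break-even investment rate: n + g + δ = 0.023 + 0.013 + 0.117 = 0.153.
Maximizing c = f(k) − (n+g+δ)·k gives f'(k) = n+g+δ, i.e. 0.3·k^(0.3−1) = 0.153, so k_gold = (0.3/0.153)^(1/0.7) ≈ 2.6167.
y_gold = 2.6167^0.3 ≈ 1.3345.
c_gold = y_gold − (n+g+δ)·k_gold = 1.3345 − 0.153·2.6167 ≈ 0.9342.

c_gold ≈ 0.93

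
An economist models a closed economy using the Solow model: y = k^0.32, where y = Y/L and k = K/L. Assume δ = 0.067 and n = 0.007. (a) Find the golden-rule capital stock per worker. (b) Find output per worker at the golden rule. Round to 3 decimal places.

Capital per worker breaks even when investment replaces (n + δ)·k; here n + δ = 0.074.
Golden rule sets MPK = n+δ: 0.32·k^(0.32−1) = 0.074, so k_gold = (0.32/0.074)^(1/0.68) ≈ 8.6134.
y_gold = 8.6134^0.32 ≈ 1.9918.

(a) k_gold ≈ 8.613; (b) y_gold ≈ 1.992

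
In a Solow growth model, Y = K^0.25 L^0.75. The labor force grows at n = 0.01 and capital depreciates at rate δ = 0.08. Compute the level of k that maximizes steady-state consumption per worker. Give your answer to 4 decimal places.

Capital per worker breaks even when investment replaces (n + δ)·k; here n + δ = 0.09.
Setting f'(k) = n+δ gives 0.25·k^(0.25−1) = 0.09, hence k_gold = (0.25/0.09)^(1/0.75) ≈ 3.9048.

k_gold ≈ 3.9048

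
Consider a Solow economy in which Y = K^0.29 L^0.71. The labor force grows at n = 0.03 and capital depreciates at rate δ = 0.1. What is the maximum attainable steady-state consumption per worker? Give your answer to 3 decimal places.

c_gold ≈ 0.985

Capital per worker breaks even when investment replaces (n + δ)·k; here n + δ = 0.13.
At the golden rule the marginal product of capital equals n+δ: 0.29·k^(0.29−1) = 0.13. Solving, k_gold = (0.29/0.13)^(1/0.71) ≈ 3.0959.
y_gold = 3.0959^0.29 ≈ 1.3878.
c_gold = y_gold − (n+δ)·k_gold = 1.3878 − 0.13·3.0959 ≈ 0.9853.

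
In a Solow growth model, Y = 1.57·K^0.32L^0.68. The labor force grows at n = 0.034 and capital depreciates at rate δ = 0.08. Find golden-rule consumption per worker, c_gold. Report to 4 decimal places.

The effective depreciation rate is n + δ = 0.034 + 0.08 = 0.114.
At the golden rule the marginal product of capital equals n+δ: 0.32·1.57·k^(0.32−1) = 0.114. Solving, k_gold = (0.32·1.57/0.114)^(1/0.68) ≈ 8.8567.
y_gold = 1.57·8.8567^0.32 ≈ 3.1552.
c_gold = y_gold − (n+δ)·k_gold = 3.1552 − 0.114·8.8567 ≈ 2.1455.

c_gold ≈ 2.1455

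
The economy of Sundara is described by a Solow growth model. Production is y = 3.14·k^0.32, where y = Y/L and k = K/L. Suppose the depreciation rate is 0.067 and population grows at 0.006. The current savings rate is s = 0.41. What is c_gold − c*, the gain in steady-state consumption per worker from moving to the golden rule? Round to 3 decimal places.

Δc ≈ 0.184

Capital per worker breaks even when investment replaces (n + δ)·k; here n + δ = 0.073.
Current steady state (s = 0.41): k* = (0.41·3.14/0.073)^(1/0.68) ≈ 68.0656, y* = 3.14·68.0656^0.32 ≈ 12.1190, c* = (1−0.41)·12.1190 ≈ 7.1502.
At the golden rule the marginal product of capital equals n+δ: 0.32·3.14·k^(0.32−1) = 0.073. Solving, k_gold = (0.32·3.14/0.073)^(1/0.68) ≈ 47.2762.
y_gold = 3.14·47.2762^0.32 ≈ 10.7849, c_gold = y_gold − 0.073·k_gold ≈ 7.3337.
Gain: Δc = 7.3337 − 7.1502 ≈ 0.1835.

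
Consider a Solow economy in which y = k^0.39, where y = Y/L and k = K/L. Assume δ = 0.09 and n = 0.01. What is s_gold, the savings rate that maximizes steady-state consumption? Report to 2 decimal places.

s_gold = 0.39

n + δ = 0.01 + 0.09 = 0.1.
At the golden rule MPK = n+δ, and in any Cobb-Douglas steady state s = (n+δ)·k/y = MPK·k/y = capital's share 0.39.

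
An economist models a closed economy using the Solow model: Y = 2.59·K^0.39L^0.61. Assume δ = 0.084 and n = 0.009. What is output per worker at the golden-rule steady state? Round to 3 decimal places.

y_gold ≈ 11.901

n + δ = 0.009 + 0.084 = 0.093.
Setting f'(k) = n+δ gives 0.39·2.59·k^(0.39−1) = 0.093, hence k_gold = (0.39·2.59/0.093)^(1/0.61) ≈ 49.9076.
Output: y_gold = 2.59·k_gold^0.39 = 2.59·49.9076^0.39 ≈ 11.9010.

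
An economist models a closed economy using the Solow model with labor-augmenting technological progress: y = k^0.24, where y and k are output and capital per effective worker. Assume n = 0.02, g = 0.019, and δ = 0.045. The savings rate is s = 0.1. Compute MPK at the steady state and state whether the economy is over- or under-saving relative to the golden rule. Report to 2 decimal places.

under-saving; MPK ≈ 0.20

Capital per effective worker breaks even when investment replaces (n + g + δ)·k; here n + g + δ = 0.084.
Steady-state k*: s·k^0.24 = 0.084·k gives k* = (0.1/0.084)^(1/0.76) ≈ 1.2579.
MPK = 0.24·1.2579^(-0.76) ≈ 0.2016.
MPK > n+g+δ = 0.084, so the economy is dynamically efficient (under-saving).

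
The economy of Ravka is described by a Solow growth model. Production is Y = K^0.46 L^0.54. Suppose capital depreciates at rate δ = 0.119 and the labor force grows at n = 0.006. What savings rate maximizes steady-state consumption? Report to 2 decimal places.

s_gold = 0.46

The effective depreciation rate is n + δ = 0.006 + 0.119 = 0.125.
At the golden rule MPK = n+δ, and in any Cobb-Douglas steady state s = (n+δ)·k/y = MPK·k/y = capital's share 0.46.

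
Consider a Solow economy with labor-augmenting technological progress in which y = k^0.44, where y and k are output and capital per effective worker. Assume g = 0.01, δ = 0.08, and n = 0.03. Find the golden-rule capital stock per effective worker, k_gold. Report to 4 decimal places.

k_gold ≈ 10.1772

Break-even investment rate: n + g + δ = 0.03 + 0.01 + 0.08 = 0.12.
Golden rule sets MPK = n+g+δ: 0.44·k^(0.44−1) = 0.12, so k_gold = (0.44/0.12)^(1/0.56) ≈ 10.1772.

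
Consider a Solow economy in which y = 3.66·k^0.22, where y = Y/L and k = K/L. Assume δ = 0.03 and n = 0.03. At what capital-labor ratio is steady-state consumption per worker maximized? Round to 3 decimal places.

k_gold ≈ 27.915

The effective depreciation rate is n + δ = 0.03 + 0.03 = 0.06.
Setting f'(k) = n+δ gives 0.22·3.66·k^(0.22−1) = 0.06, hence k_gold = (0.22·3.66/0.06)^(1/0.78) ≈ 27.9149.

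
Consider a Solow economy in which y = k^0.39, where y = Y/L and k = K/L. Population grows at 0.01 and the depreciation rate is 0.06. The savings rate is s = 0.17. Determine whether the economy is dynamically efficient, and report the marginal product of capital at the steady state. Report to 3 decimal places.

dynamically efficient; MPK ≈ 0.161

n + δ = 0.01 + 0.06 = 0.07.
Steady-state k*: s·k^0.39 = 0.07·k gives k* = (0.17/0.07)^(1/0.61) ≈ 4.2828.
MPK = 0.39·4.2828^(-0.61) ≈ 0.1606.
MPK > n+δ = 0.07, so the economy is dynamically efficient (under-saving).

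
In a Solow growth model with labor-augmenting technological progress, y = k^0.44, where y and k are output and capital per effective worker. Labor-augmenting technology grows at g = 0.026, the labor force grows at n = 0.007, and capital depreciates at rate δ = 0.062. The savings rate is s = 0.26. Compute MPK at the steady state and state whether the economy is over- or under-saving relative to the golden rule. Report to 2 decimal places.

under-saving; MPK ≈ 0.16

Break-even investment rate: n + g + δ = 0.007 + 0.026 + 0.062 = 0.095.
Steady-state k*: s·k^0.44 = 0.095·k gives k* = (0.26/0.095)^(1/0.56) ≈ 6.0367.
MPK = 0.44·6.0367^(-0.56) ≈ 0.1608.
MPK > n+g+δ = 0.095, so the economy is dynamically efficient (under-saving).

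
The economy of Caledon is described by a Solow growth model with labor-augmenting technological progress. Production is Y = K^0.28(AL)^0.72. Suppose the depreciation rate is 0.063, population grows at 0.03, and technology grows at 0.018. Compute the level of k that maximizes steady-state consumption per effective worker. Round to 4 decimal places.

The effective depreciation rate is n + g + δ = 0.03 + 0.018 + 0.063 = 0.111.
Setting f'(k) = n+g+δ gives 0.28·k^(0.28−1) = 0.111, hence k_gold = (0.28/0.111)^(1/0.72) ≈ 3.6150.

k_gold ≈ 3.6150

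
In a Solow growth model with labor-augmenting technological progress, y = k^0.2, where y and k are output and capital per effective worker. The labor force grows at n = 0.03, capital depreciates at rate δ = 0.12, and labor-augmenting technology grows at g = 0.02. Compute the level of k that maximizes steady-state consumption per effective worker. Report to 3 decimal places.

k_gold ≈ 1.225

n + g + δ = 0.03 + 0.02 + 0.12 = 0.17.
Setting f'(k) = n+g+δ gives 0.2·k^(0.2−1) = 0.17, hence k_gold = (0.2/0.17)^(1/0.8) ≈ 1.2253.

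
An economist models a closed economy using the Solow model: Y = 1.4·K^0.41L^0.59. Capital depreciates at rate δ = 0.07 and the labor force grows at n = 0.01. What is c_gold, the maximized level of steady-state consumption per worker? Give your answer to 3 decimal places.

Break-even investment rate: n + δ = 0.01 + 0.07 = 0.08.
Setting f'(k) = n+δ gives 0.41·1.4·k^(0.41−1) = 0.08, hence k_gold = (0.41·1.4/0.08)^(1/0.59) ≈ 28.2193.
y_gold = 1.4·28.2193^0.41 ≈ 5.5062.
c_gold = y_gold − (n+δ)·k_gold = 5.5062 − 0.08·28.2193 ≈ 3.2487.

c_gold ≈ 3.249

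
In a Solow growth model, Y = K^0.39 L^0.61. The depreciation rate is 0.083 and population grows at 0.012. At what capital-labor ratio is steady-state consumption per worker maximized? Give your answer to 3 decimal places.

Break-even investment rate: n + δ = 0.012 + 0.083 = 0.095.
At the golden rule the marginal product of capital equals n+δ: 0.39·k^(0.39−1) = 0.095. Solving, k_gold = (0.39/0.095)^(1/0.61) ≈ 10.1269.

k_gold ≈ 10.127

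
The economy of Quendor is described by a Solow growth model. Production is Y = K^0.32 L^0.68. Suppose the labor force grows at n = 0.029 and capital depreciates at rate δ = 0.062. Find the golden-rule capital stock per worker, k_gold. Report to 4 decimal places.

k_gold ≈ 6.3548

n + δ = 0.029 + 0.062 = 0.091.
Golden rule sets MPK = n+δ: 0.32·k^(0.32−1) = 0.091, so k_gold = (0.32/0.091)^(1/0.68) ≈ 6.3548.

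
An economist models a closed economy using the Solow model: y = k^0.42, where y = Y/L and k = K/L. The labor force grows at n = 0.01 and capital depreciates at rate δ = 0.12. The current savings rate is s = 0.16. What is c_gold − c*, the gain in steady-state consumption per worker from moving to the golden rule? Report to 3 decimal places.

Break-even investment rate: n + δ = 0.01 + 0.12 = 0.13.
Current steady state (s = 0.16): k* = (0.16/0.13)^(1/0.58) ≈ 1.4305, y* = 1.4305^0.42 ≈ 1.1623, c* = (1−0.16)·1.1623 ≈ 0.9763.
Setting f'(k) = n+δ gives 0.42·k^(0.42−1) = 0.13, hence k_gold = (0.42/0.13)^(1/0.58) ≈ 7.5529.
y_gold = 7.5529^0.42 ≈ 2.3378, c_gold = y_gold − 0.13·k_gold ≈ 1.3559.
Gain: Δc = 1.3559 − 0.9763 ≈ 0.3796.

Δc ≈ 0.380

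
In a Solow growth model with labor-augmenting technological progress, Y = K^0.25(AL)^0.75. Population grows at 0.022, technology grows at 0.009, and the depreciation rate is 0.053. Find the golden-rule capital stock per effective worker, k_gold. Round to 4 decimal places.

Break-even investment rate: n + g + δ = 0.022 + 0.009 + 0.053 = 0.084.
At the golden rule the marginal product of capital equals n+g+δ: 0.25·k^(0.25−1) = 0.084. Solving, k_gold = (0.25/0.084)^(1/0.75) ≈ 4.2810.

k_gold ≈ 4.2810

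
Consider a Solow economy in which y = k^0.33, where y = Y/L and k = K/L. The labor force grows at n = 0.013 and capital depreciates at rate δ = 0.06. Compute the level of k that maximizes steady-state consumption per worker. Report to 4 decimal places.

The effective depreciation rate is n + δ = 0.013 + 0.06 = 0.073.
Golden rule sets MPK = n+δ: 0.33·k^(0.33−1) = 0.073, so k_gold = (0.33/0.073)^(1/0.67) ≈ 9.5038.

k_gold ≈ 9.5038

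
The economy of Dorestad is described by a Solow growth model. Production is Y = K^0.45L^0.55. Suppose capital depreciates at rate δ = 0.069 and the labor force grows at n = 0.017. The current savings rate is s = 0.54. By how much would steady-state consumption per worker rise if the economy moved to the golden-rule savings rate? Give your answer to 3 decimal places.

The effective depreciation rate is n + δ = 0.017 + 0.069 = 0.086.
Current steady state (s = 0.54): k* = (0.54/0.086)^(1/0.55) ≈ 28.2305, y* = 28.2305^0.45 ≈ 4.4960, c* = (1−0.54)·4.4960 ≈ 2.0681.
Maximizing c = f(k) − (n+δ)·k gives f'(k) = n+δ, i.e. 0.45·k^(0.45−1) = 0.086, so k_gold = (0.45/0.086)^(1/0.55) ≈ 20.2653.
y_gold = 20.2653^0.45 ≈ 3.8729, c_gold = y_gold − 0.086·k_gold ≈ 2.1301.
Gain: Δc = 2.1301 − 2.0681 ≈ 0.0620.

Δc ≈ 0.062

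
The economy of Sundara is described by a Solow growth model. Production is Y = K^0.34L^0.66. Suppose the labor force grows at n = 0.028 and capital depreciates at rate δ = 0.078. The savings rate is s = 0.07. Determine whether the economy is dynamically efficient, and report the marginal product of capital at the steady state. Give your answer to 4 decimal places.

Capital per worker breaks even when investment replaces (n + δ)·k; here n + δ = 0.106.
Steady-state k*: s·k^0.34 = 0.106·k gives k* = (0.07/0.106)^(1/0.66) ≈ 0.5333.
MPK = 0.34·0.5333^(-0.66) ≈ 0.5149.
MPK > n+δ = 0.106, so the economy is dynamically efficient (under-saving).

dynamically efficient; MPK ≈ 0.5149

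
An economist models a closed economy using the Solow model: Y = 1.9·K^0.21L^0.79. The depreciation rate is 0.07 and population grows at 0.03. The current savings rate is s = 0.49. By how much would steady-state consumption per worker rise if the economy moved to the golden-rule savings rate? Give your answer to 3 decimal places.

Δc ≈ 0.415

Break-even investment rate: n + δ = 0.03 + 0.07 = 0.1.
Current steady state (s = 0.49): k* = (0.49·1.9/0.1)^(1/0.79) ≈ 16.8468, y* = 1.9·16.8468^0.21 ≈ 3.4381, c* = (1−0.49)·3.4381 ≈ 1.7534.
At the golden rule the marginal product of capital equals n+δ: 0.21·1.9·k^(0.21−1) = 0.1. Solving, k_gold = (0.21·1.9/0.1)^(1/0.79) ≈ 5.7640.
y_gold = 1.9·5.7640^0.21 ≈ 2.7448, c_gold = y_gold − 0.1·k_gold ≈ 2.1684.
Gain: Δc = 2.1684 − 1.7534 ≈ 0.4149.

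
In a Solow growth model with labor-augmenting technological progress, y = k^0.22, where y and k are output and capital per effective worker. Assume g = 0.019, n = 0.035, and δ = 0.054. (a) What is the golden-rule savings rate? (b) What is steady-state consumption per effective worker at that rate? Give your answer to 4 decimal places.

(a) s_gold = 0.2200; (b) c_gold ≈ 0.9533

n + g + δ = 0.035 + 0.019 + 0.054 = 0.108.
For Cobb-Douglas, s_gold equals capital's share: s_gold = 0.22.
Maximizing c = f(k) − (n+g+δ)·k gives f'(k) = n+g+δ, i.e. 0.22·k^(0.22−1) = 0.108, so k_gold = (0.22/0.108)^(1/0.78) ≈ 2.4897.
y_gold = 2.4897^0.22 ≈ 1.2222; c_gold = (1−0.22)·y_gold ≈ 0.9533.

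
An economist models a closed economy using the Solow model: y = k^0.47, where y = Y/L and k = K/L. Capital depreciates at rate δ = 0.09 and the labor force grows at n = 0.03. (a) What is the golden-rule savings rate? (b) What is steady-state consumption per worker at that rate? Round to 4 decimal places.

Capital per worker breaks even when investment replaces (n + δ)·k; here n + δ = 0.12.
For Cobb-Douglas, s_gold equals capital's share: s_gold = 0.47.
At the golden rule the marginal product of capital equals n+δ: 0.47·k^(0.47−1) = 0.12. Solving, k_gold = (0.47/0.12)^(1/0.53) ≈ 13.1435.
y_gold = 13.1435^0.47 ≈ 3.3558; c_gold = (1−0.47)·y_gold ≈ 1.7786.

(a) s_gold = 0.4700; (b) c_gold ≈ 1.7786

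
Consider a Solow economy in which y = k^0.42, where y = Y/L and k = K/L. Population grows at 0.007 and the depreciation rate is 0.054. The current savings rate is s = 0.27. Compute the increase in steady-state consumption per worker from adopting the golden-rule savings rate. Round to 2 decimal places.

Δc ≈ 0.20

Capital per worker breaks even when investment replaces (n + δ)·k; here n + δ = 0.061.
Current steady state (s = 0.27): k* = (0.27/0.061)^(1/0.58) ≈ 12.9973, y* = 12.9973^0.42 ≈ 2.9364, c* = (1−0.27)·2.9364 ≈ 2.1436.
At the golden rule the marginal product of capital equals n+δ: 0.42·k^(0.42−1) = 0.061. Solving, k_gold = (0.42/0.061)^(1/0.58) ≈ 27.8412.
y_gold = 27.8412^0.42 ≈ 4.0436, c_gold = y_gold − 0.061·k_gold ≈ 2.3453.
Gain: Δc = 2.3453 − 2.1436 ≈ 0.2017.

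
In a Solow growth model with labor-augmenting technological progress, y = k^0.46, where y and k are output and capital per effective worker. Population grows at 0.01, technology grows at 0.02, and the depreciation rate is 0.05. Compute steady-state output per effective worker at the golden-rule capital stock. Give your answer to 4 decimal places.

The effective depreciation rate is n + g + δ = 0.01 + 0.02 + 0.05 = 0.08.
Maximizing c = f(k) − (n+g+δ)·k gives f'(k) = n+g+δ, i.e. 0.46·k^(0.46−1) = 0.08, so k_gold = (0.46/0.08)^(1/0.54) ≈ 25.5148.
Output: y_gold = k_gold^0.46 = 25.5148^0.46 ≈ 4.4374.

y_gold ≈ 4.4374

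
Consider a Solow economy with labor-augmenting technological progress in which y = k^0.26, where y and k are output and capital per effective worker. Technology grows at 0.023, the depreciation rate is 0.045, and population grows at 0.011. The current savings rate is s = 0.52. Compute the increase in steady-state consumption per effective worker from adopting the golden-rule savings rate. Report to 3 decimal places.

Δc ≈ 0.194

n + g + δ = 0.011 + 0.023 + 0.045 = 0.079.
Current steady state (s = 0.52): k* = (0.52/0.079)^(1/0.74) ≈ 12.7619, y* = 12.7619^0.26 ≈ 1.9388, c* = (1−0.52)·1.9388 ≈ 0.9306.
At the golden rule the marginal product of capital equals n+g+δ: 0.26·k^(0.26−1) = 0.079. Solving, k_gold = (0.26/0.079)^(1/0.74) ≈ 5.0017.
y_gold = 5.0017^0.26 ≈ 1.5197, c_gold = y_gold − 0.079·k_gold ≈ 1.1246.
Gain: Δc = 1.1246 − 0.9306 ≈ 0.1940.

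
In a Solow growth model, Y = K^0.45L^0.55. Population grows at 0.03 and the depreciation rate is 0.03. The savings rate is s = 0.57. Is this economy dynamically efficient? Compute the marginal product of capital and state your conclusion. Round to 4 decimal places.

dynamically inefficient; MPK ≈ 0.0474

n + δ = 0.03 + 0.03 = 0.06.
Steady-state k*: s·k^0.45 = 0.06·k gives k* = (0.57/0.06)^(1/0.55) ≈ 59.9348.
MPK = 0.45·59.9348^(-0.55) ≈ 0.0474.
MPK < n+δ = 0.06, so the economy is dynamically inefficient (over-saving).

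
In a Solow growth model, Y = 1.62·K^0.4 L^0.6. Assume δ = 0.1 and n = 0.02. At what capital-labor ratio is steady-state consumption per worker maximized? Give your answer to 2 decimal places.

k_gold ≈ 16.62

Capital per worker breaks even when investment replaces (n + δ)·k; here n + δ = 0.12.
Setting f'(k) = n+δ gives 0.4·1.62·k^(0.4−1) = 0.12, hence k_gold = (0.4·1.62/0.12)^(1/0.6) ≈ 16.6210.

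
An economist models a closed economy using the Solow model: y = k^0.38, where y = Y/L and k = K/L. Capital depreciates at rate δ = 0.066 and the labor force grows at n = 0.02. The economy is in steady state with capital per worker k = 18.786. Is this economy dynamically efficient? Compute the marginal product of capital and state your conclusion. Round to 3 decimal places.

Capital per worker breaks even when investment replaces (n + δ)·k; here n + δ = 0.086.
MPK = 0.38·k^(0.38−1) = 0.38·18.786^(-0.62) ≈ 0.0617.
MPK < 0.086, so the economy is dynamically inefficient (over-saving).

dynamically inefficient; MPK ≈ 0.062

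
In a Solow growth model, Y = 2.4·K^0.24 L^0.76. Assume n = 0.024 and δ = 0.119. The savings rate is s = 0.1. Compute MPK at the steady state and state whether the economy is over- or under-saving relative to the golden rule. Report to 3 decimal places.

The effective depreciation rate is n + δ = 0.024 + 0.119 = 0.143.
Steady-state k*: s·A·k^0.24 = 0.143·k gives k* = (0.1·2.4/0.143)^(1/0.76) ≈ 1.9765.
MPK = 0.24·2.4·1.9765^(-0.76) ≈ 0.3432.
MPK > n+δ = 0.143, so the economy is dynamically efficient (under-saving).

under-saving; MPK ≈ 0.343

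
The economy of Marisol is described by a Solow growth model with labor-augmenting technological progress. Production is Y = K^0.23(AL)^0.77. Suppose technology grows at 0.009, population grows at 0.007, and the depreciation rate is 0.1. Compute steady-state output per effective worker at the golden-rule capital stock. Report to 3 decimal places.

y_gold ≈ 1.227

The effective depreciation rate is n + g + δ = 0.007 + 0.009 + 0.1 = 0.116.
Maximizing c = f(k) − (n+g+δ)·k gives f'(k) = n+g+δ, i.e. 0.23·k^(0.23−1) = 0.116, so k_gold = (0.23/0.116)^(1/0.77) ≈ 2.4326.
Output: y_gold = k_gold^0.23 = 2.4326^0.23 ≈ 1.2269.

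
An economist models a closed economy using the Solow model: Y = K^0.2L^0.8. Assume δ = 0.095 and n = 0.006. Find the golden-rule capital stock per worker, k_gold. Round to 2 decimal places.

Capital per worker breaks even when investment replaces (n + δ)·k; here n + δ = 0.101.
Setting f'(k) = n+δ gives 0.2·k^(0.2−1) = 0.101, hence k_gold = (0.2/0.101)^(1/0.8) ≈ 2.3490.

k_gold ≈ 2.35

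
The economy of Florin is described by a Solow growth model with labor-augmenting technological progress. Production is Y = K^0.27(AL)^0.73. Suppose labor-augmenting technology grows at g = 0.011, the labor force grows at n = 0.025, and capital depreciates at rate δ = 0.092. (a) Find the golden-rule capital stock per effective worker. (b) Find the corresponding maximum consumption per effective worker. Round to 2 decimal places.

n + g + δ = 0.025 + 0.011 + 0.092 = 0.128.
Golden rule sets MPK = n+g+δ: 0.27·k^(0.27−1) = 0.128, so k_gold = (0.27/0.128)^(1/0.73) ≈ 2.7800.
y_gold = 2.7800^0.27 ≈ 1.3179; c_gold = y_gold − 0.128·k_gold ≈ 0.9621.

(a) k_gold ≈ 2.78; (b) c_gold ≈ 0.96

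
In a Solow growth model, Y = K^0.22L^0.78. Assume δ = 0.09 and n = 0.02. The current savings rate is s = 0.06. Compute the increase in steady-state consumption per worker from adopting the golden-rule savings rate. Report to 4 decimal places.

Δc ≈ 0.1561

The effective depreciation rate is n + δ = 0.02 + 0.09 = 0.11.
Current steady state (s = 0.06): k* = (0.06/0.11)^(1/0.78) ≈ 0.4597, y* = 0.4597^0.22 ≈ 0.8429, c* = (1−0.06)·0.8429 ≈ 0.7923.
At the golden rule the marginal product of capital equals n+δ: 0.22·k^(0.22−1) = 0.11. Solving, k_gold = (0.22/0.11)^(1/0.78) ≈ 2.4318.
y_gold = 2.4318^0.22 ≈ 1.2159, c_gold = y_gold − 0.11·k_gold ≈ 0.9484.
Gain: Δc = 0.9484 − 0.7923 ≈ 0.1561.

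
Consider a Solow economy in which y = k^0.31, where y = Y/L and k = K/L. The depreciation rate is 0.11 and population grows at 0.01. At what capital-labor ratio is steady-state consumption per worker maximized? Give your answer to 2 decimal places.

Break-even investment rate: n + δ = 0.01 + 0.11 = 0.12.
Setting f'(k) = n+δ gives 0.31·k^(0.31−1) = 0.12, hence k_gold = (0.31/0.12)^(1/0.69) ≈ 3.9570.

k_gold ≈ 3.96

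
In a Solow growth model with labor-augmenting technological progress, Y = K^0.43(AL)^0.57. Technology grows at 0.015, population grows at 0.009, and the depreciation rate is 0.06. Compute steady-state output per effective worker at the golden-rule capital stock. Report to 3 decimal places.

Capital per effective worker breaks even when investment replaces (n + g + δ)·k; here n + g + δ = 0.084.
Maximizing c = f(k) − (n+g+δ)·k gives f'(k) = n+g+δ, i.e. 0.43·k^(0.43−1) = 0.084, so k_gold = (0.43/0.084)^(1/0.57) ≈ 17.5465.
Output: y_gold = k_gold^0.43 = 17.5465^0.43 ≈ 3.4277.

y_gold ≈ 3.428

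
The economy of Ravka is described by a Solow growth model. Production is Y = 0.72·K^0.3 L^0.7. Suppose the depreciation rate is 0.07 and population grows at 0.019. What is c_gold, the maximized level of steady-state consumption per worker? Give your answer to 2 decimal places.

c_gold ≈ 0.74

Capital per worker breaks even when investment replaces (n + δ)·k; here n + δ = 0.089.
Golden rule sets MPK = n+δ: 0.3·0.72·k^(0.3−1) = 0.089, so k_gold = (0.3·0.72/0.089)^(1/0.7) ≈ 3.5489.
y_gold = 0.72·3.5489^0.3 ≈ 1.0528.
c_gold = y_gold − (n+δ)·k_gold = 1.0528 − 0.089·3.5489 ≈ 0.7370.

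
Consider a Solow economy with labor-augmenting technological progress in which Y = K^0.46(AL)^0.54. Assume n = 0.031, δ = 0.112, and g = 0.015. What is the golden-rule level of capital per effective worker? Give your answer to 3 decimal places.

Break-even investment rate: n + g + δ = 0.031 + 0.015 + 0.112 = 0.158.
Golden rule sets MPK = n+g+δ: 0.46·k^(0.46−1) = 0.158, so k_gold = (0.46/0.158)^(1/0.54) ≈ 7.2351.

k_gold ≈ 7.235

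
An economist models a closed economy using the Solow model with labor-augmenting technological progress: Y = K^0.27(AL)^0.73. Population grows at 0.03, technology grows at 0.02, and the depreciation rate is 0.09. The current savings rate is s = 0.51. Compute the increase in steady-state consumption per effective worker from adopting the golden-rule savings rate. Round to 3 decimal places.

Break-even investment rate: n + g + δ = 0.03 + 0.02 + 0.09 = 0.14.
Current steady state (s = 0.51): k* = (0.51/0.14)^(1/0.73) ≈ 5.8762, y* = 5.8762^0.27 ≈ 1.6131, c* = (1−0.51)·1.6131 ≈ 0.7904.
Setting f'(k) = n+g+δ gives 0.27·k^(0.27−1) = 0.14, hence k_gold = (0.27/0.14)^(1/0.73) ≈ 2.4589.
y_gold = 2.4589^0.27 ≈ 1.2750, c_gold = y_gold − 0.14·k_gold ≈ 0.9307.
Gain: Δc = 0.9307 − 0.7904 ≈ 0.1403.

Δc ≈ 0.140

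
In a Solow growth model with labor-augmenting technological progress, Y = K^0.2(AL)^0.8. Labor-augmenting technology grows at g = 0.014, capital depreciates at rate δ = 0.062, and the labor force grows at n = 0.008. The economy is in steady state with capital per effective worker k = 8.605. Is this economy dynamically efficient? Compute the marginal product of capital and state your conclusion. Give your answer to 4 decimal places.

Break-even investment rate: n + g + δ = 0.008 + 0.014 + 0.062 = 0.084.
MPK = 0.2·k^(0.2−1) = 0.2·8.605^(-0.8) ≈ 0.0357.
MPK < 0.084, so the economy is dynamically inefficient (over-saving).

dynamically inefficient; MPK ≈ 0.0357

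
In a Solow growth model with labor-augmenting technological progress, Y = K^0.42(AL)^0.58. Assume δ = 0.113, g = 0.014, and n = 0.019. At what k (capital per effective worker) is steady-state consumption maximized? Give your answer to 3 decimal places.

k_gold ≈ 6.183

The effective depreciation rate is n + g + δ = 0.019 + 0.014 + 0.113 = 0.146.
At the golden rule the marginal product of capital equals n+g+δ: 0.42·k^(0.42−1) = 0.146. Solving, k_gold = (0.42/0.146)^(1/0.58) ≈ 6.1830.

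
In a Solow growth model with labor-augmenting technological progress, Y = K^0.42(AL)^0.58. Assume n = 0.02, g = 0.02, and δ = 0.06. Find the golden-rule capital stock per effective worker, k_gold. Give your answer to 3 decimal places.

k_gold ≈ 11.873

Break-even investment rate: n + g + δ = 0.02 + 0.02 + 0.06 = 0.1.
Golden rule sets MPK = n+g+δ: 0.42·k^(0.42−1) = 0.1, so k_gold = (0.42/0.1)^(1/0.58) ≈ 11.8732.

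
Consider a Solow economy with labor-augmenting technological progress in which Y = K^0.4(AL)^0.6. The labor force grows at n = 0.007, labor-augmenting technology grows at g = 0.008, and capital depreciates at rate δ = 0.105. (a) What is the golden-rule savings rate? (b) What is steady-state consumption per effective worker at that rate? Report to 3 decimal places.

(a) s_gold = 0.400; (b) c_gold ≈ 1.339

n + g + δ = 0.007 + 0.008 + 0.105 = 0.12.
For Cobb-Douglas, s_gold equals capital's share: s_gold = 0.4.
Maximizing c = f(k) − (n+g+δ)·k gives f'(k) = n+g+δ, i.e. 0.4·k^(0.4−1) = 0.12, so k_gold = (0.4/0.12)^(1/0.6) ≈ 7.4381.
y_gold = 7.4381^0.4 ≈ 2.2314; c_gold = (1−0.4)·y_gold ≈ 1.3389.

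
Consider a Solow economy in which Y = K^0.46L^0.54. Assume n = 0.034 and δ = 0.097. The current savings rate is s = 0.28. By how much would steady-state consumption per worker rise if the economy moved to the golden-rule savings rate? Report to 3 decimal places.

Δc ≈ 0.199

n + δ = 0.034 + 0.097 = 0.131.
Current steady state (s = 0.28): k* = (0.28/0.131)^(1/0.54) ≈ 4.0823, y* = 4.0823^0.46 ≈ 1.9099, c* = (1−0.28)·1.9099 ≈ 1.3751.
Golden rule sets MPK = n+δ: 0.46·k^(0.46−1) = 0.131, so k_gold = (0.46/0.131)^(1/0.54) ≈ 10.2367.
y_gold = 10.2367^0.46 ≈ 2.9152, c_gold = y_gold − 0.131·k_gold ≈ 1.5742.
Gain: Δc = 1.5742 − 1.3751 ≈ 0.1991.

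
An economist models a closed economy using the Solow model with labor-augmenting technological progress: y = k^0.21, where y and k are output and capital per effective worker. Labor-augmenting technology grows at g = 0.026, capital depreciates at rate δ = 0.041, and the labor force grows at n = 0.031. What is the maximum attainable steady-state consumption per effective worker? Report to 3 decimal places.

Break-even investment rate: n + g + δ = 0.031 + 0.026 + 0.041 = 0.098.
At the golden rule the marginal product of capital equals n+g+δ: 0.21·k^(0.21−1) = 0.098. Solving, k_gold = (0.21/0.098)^(1/0.79) ≈ 2.6241.
y_gold = 2.6241^0.21 ≈ 1.2246.
c_gold = y_gold − (n+g+δ)·k_gold = 1.2246 − 0.098·2.6241 ≈ 0.9674.

c_gold ≈ 0.967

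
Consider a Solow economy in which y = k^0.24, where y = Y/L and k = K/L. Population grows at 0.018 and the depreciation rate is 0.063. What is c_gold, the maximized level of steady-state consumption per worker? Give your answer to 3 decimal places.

c_gold ≈ 1.071

The effective depreciation rate is n + δ = 0.018 + 0.063 = 0.081.
Maximizing c = f(k) − (n+δ)·k gives f'(k) = n+δ, i.e. 0.24·k^(0.24−1) = 0.081, so k_gold = (0.24/0.081)^(1/0.76) ≈ 4.1753.
y_gold = 4.1753^0.24 ≈ 1.4092.
c_gold = y_gold − (n+δ)·k_gold = 1.4092 − 0.081·4.1753 ≈ 1.0710.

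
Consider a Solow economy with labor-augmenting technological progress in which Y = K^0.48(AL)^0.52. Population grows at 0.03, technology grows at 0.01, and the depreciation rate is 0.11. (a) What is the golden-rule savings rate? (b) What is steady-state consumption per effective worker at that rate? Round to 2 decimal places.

Break-even investment rate: n + g + δ = 0.03 + 0.01 + 0.11 = 0.15.
For Cobb-Douglas, s_gold equals capital's share: s_gold = 0.48.
Maximizing c = f(k) − (n+g+δ)·k gives f'(k) = n+g+δ, i.e. 0.48·k^(0.48−1) = 0.15, so k_gold = (0.48/0.15)^(1/0.52) ≈ 9.3636.
y_gold = 9.3636^0.48 ≈ 2.9261; c_gold = (1−0.48)·y_gold ≈ 1.5216.

(a) s_gold = 0.48; (b) c_gold ≈ 1.52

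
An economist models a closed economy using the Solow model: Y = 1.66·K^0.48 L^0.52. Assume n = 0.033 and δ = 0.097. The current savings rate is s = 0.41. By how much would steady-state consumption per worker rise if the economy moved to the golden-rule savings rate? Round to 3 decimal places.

Break-even investment rate: n + δ = 0.033 + 0.097 = 0.13.
Current steady state (s = 0.41): k* = (0.41·1.66/0.13)^(1/0.52) ≈ 24.1320, y* = 1.66·24.1320^0.48 ≈ 7.6516, c* = (1−0.41)·7.6516 ≈ 4.5145.
Maximizing c = f(k) − (n+δ)·k gives f'(k) = n+δ, i.e. 0.48·1.66·k^(0.48−1) = 0.13, so k_gold = (0.48·1.66/0.13)^(1/0.52) ≈ 32.6770.
y_gold = 1.66·32.6770^0.48 ≈ 8.8500, c_gold = y_gold − 0.13·k_gold ≈ 4.6020.
Gain: Δc = 4.6020 − 4.5145 ≈ 0.0876.

Δc ≈ 0.088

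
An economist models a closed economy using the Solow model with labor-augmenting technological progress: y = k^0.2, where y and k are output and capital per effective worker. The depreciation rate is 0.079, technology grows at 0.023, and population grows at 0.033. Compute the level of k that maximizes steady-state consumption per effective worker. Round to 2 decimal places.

The effective depreciation rate is n + g + δ = 0.033 + 0.023 + 0.079 = 0.135.
At the golden rule the marginal product of capital equals n+g+δ: 0.2·k^(0.2−1) = 0.135. Solving, k_gold = (0.2/0.135)^(1/0.8) ≈ 1.6344.

k_gold ≈ 1.63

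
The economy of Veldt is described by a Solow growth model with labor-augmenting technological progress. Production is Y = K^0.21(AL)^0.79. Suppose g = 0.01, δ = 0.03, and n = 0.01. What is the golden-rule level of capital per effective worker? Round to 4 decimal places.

Capital per effective worker breaks even when investment replaces (n + g + δ)·k; here n + g + δ = 0.05.
At the golden rule the marginal product of capital equals n+g+δ: 0.21·k^(0.21−1) = 0.05. Solving, k_gold = (0.21/0.05)^(1/0.79) ≈ 6.1507.

k_gold ≈ 6.1507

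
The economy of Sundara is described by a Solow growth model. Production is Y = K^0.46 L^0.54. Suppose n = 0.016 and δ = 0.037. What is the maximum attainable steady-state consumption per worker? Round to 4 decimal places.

Break-even investment rate: n + δ = 0.016 + 0.037 = 0.053.
At the golden rule the marginal product of capital equals n+δ: 0.46·k^(0.46−1) = 0.053. Solving, k_gold = (0.46/0.053)^(1/0.54) ≈ 54.6927.
y_gold = 54.6927^0.46 ≈ 6.3016.
c_gold = y_gold − (n+δ)·k_gold = 6.3016 − 0.053·54.6927 ≈ 3.4028.

c_gold ≈ 3.4028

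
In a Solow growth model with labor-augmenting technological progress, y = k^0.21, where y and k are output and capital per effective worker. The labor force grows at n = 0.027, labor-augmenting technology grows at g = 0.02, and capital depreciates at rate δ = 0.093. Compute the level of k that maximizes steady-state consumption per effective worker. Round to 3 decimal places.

k_gold ≈ 1.671

Capital per effective worker breaks even when investment replaces (n + g + δ)·k; here n + g + δ = 0.14.
At the golden rule the marginal product of capital equals n+g+δ: 0.21·k^(0.21−1) = 0.14. Solving, k_gold = (0.21/0.14)^(1/0.79) ≈ 1.6707.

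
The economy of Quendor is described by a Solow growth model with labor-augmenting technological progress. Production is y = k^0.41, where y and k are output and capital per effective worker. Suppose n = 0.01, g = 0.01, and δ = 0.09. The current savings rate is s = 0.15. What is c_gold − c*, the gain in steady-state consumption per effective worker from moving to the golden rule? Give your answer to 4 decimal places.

Δc ≈ 0.4176

Break-even investment rate: n + g + δ = 0.01 + 0.01 + 0.09 = 0.11.
Current steady state (s = 0.15): k* = (0.15/0.11)^(1/0.59) ≈ 1.6916, y* = 1.6916^0.41 ≈ 1.2405, c* = (1−0.15)·1.2405 ≈ 1.0544.
At the golden rule the marginal product of capital equals n+g+δ: 0.41·k^(0.41−1) = 0.11. Solving, k_gold = (0.41/0.11)^(1/0.59) ≈ 9.2995.
y_gold = 9.2995^0.41 ≈ 2.4950, c_gold = y_gold − 0.11·k_gold ≈ 1.4720.
Gain: Δc = 1.4720 − 1.0544 ≈ 0.4176.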